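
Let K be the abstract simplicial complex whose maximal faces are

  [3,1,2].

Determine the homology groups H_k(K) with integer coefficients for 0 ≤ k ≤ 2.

Order the vertices as 1 < 2 < 3. Listing each simplex with vertices in this order, K has dimension 2 with simplices:

  0-simplices (3): [1], [2], [3]
  1-simplices (3): [1,2], [1,3], [2,3]
  2-simplices (1): [1,2,3]

Hence C_0 ≅ Z^3, C_1 ≅ Z^3, C_2 ≅ Z^1.

∂_1: C_1 → C_0 maps an edge to its endpoints' difference, ∂[p,q] = q − p. For instance
  ∂[1,2] = [2] − [1].
As a 3×3 matrix over Z this has rank 2, with invariant factors (1,1).

Boundary ∂_2: C_2 → C_1 maps a triangle to the signed sum of its edges. For instance
  ∂[1,2,3] = [2,3] − [1,3] + [1,2].
As a 3×1 matrix over Z this has rank 1, with invariant factors (1).

From H_k ≅ ker(∂_k) / im(∂_{k+1}) we obtain:

  H_0: rank C_0 − rank ∂_1 = 3 − 2 = 1, and the invariant factors of ∂_1 are all 1, so H_0 = Z.
  H_1: rank ker ∂_1 − rank ∂_2 = (3 − 2) − 1 = 0, and the invariant factors of ∂_2 are all 1, so H_1 = 0.
  H_2: rank ker ∂_2 − rank ∂_3 = (1 − 1) − 0 = 0, and there is no ∂_3, so H_2 = 0.

As a check, the Euler characteristic is 3 − 3 + 1 = 1, which agrees with 1 − 0 + 0 = 1.
(K is a triangulation of the 2-simplex.)

H_0 = Z,  H_1 = 0,  H_2 = 0.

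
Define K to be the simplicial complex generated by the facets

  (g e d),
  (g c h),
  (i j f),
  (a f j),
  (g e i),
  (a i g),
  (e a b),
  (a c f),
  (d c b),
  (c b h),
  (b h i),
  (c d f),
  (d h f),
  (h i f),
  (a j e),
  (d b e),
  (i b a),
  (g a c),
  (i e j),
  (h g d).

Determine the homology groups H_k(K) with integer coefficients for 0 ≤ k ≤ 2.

H_0 ≅ Z,  H_1 ≅ Z × Z/2,  H_2 = 0.

Fix the vertex order a < b < c < d < e < f < g < h < i < j and write every simplex with vertices in increasing order. Then dim K = 2 and the simplices of K are:

  0-simplices (10): a, b, c, d, e, f, g, h, i, j
  1-simplices (30): ab, ac, ae, af, ag, ai, aj, bc, bd, be, bh, bi, cd, cf, cg, ch, de, df, dg, dh, eg, ei, ej, fh, fi, fj, gh, gi, hi, ij
  2-simplices (20): abe, abi, acf, acg, aej, afj, agi, bcd, bch, bde, bhi, cdf, cgh, deg, dfh, dgh, egi, eij, fhi, fij

giving chain groups C_0 ≅ Z^10, C_1 ≅ Z^30, C_2 ≅ Z^20.

∂_1: C_1 → C_0 maps an edge to its endpoints' difference, ∂[p,q] = q − p.
This gives a 10×30 integer matrix of rank 9; reducing to Smith normal form yields diagonal entries (1,1,1,1,1,1,1,1,1).

The boundary map ∂_2: C_2 → C_1 sends each 2-simplex [p,q,r] to [q,r] − [p,r] + [p,q]. For instance
  ∂abe = be − ae + ab,
  ∂cdf = df − cf + cd.
As a 30×20 matrix over Z this has rank 20, with invariant factors (1,1,1,1,1,1,1,1,1,1,1,1,1,1,1,1,1,1,1,2).

Reading off H_k = ker ∂_k / im ∂_{k+1}:

  H_0: rank C_0 − rank ∂_1 = 10 − 9 = 1, and the invariant factors of ∂_1 are all 1, so H_0 ≅ Z.
  H_1: rank ker ∂_1 − rank ∂_2 = (30 − 9) − 20 = 1, and ∂_2 has invariant factor 2 > 1, so H_1 ≅ Z × Z/2.
  H_2: rank ker ∂_2 − rank ∂_3 = (20 − 20) − 0 = 0, and there is no ∂_3, so H_2 ≅ 0.

As a check, the Euler characteristic is 10 − 30 + 20 = 0, which agrees with 1 − 1 + 0 = 0.
(K is a triangulation of the Klein bottle.)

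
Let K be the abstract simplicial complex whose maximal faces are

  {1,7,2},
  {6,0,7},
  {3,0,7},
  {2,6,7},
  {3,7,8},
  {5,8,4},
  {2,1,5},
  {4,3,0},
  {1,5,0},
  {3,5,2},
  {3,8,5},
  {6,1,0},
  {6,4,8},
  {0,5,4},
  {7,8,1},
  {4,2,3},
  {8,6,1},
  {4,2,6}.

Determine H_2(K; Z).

H_2 = 0.

Order the vertices as 0 < 1 < 2 < 3 < 4 < 5 < 6 < 7 < 8. Listing each simplex with vertices in this order, K has dimension 2 with simplices:

  0-simplices (9): [0], [1], [2], [3], [4], [5], [6], [7], [8]
  1-simplices (27): (27 of them)
  2-simplices (18): [0,1,5], [0,1,6], [0,3,4], [0,3,7], [0,4,5], [0,6,7], [1,2,5], [1,2,7], [1,6,8], [1,7,8], [2,3,4], [2,3,5], [2,4,6], [2,6,7], [3,5,8], [3,7,8], [4,5,8], [4,6,8]

Hence C_0 ≅ Z^9, C_1 ≅ Z^27, C_2 ≅ Z^18.

Boundary ∂_1: C_1 → C_0 is given by ∂[p,q] = [q] − [p].
As a 9×27 matrix over Z this has rank 8, with invariant factors (1,1,1,1,1,1,1,1).

The boundary map ∂_2: C_2 → C_1 acts by ∂[p,q,r] = [q,r] − [p,r] + [p,q]. For instance
  ∂[4,6,8] = [6,8] − [4,8] + [4,6],
  ∂[2,4,6] = [4,6] − [2,6] + [2,4].
As a 27×18 matrix over Z this has rank 18, with invariant factors (1,1,1,1,1,1,1,1,1,1,1,1,1,1,1,1,1,2).

From H_k ≅ ker(∂_k) / im(∂_{k+1}) we obtain:

  H_2: rank ker ∂_2 − rank ∂_3 = (18 − 18) − 0 = 0, and there is no ∂_3, so H_2 ≅ 0.

(K is a triangulation of the Klein bottle.)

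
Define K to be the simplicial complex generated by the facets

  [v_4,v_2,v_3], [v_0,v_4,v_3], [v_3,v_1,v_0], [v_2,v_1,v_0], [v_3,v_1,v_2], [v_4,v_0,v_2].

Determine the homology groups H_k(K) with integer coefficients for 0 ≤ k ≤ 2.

H_0 = Z,  H_1 = 0,  H_2 = Z.

Order the vertices as v_0 < v_1 < v_2 < v_3 < v_4. Listing each simplex with vertices in this order, K has dimension 2 with simplices:

  0-simplices (5): [v_0], [v_1], [v_2], [v_3], [v_4]
  1-simplices (9): [v_0,v_1], [v_0,v_2], [v_0,v_3], [v_0,v_4], [v_1,v_2], [v_1,v_3], [v_2,v_3], [v_2,v_4], [v_3,v_4]
  2-simplices (6): [v_0,v_1,v_2], [v_0,v_1,v_3], [v_0,v_2,v_4], [v_0,v_3,v_4], [v_1,v_2,v_3], [v_2,v_3,v_4]

giving chain groups C_0 ≅ Z^5, C_1 ≅ Z^9, C_2 ≅ Z^6.

Boundary ∂_1: C_1 → C_0 is given by ∂[p,q] = [q] − [p].
The 5×9 boundary matrix has rank 4 and Smith normal form diag(1,1,1,1).

∂_2: C_2 → C_1 maps a triangle to the signed sum of its edges. For instance
  ∂[v_0,v_2,v_4] = [v_2,v_4] − [v_0,v_4] + [v_0,v_2],
  ∂[v_0,v_1,v_2] = [v_1,v_2] − [v_0,v_2] + [v_0,v_1].
This gives a 9×6 integer matrix of rank 5; reducing to Smith normal form yields diagonal entries (1,1,1,1,1).

Now H_k = ker ∂_k / im ∂_{k+1}, so:

  H_0: rank C_0 − rank ∂_1 = 5 − 4 = 1, and the invariant factors of ∂_1 are all 1, so H_0 ≅ Z.
  H_1: rank ker ∂_1 − rank ∂_2 = (9 − 4) − 5 = 0, and the invariant factors of ∂_2 are all 1, so H_1 ≅ 0.
  H_2: rank ker ∂_2 − rank ∂_3 = (6 − 5) − 0 = 1, and there is no ∂_3, so H_2 ≅ Z.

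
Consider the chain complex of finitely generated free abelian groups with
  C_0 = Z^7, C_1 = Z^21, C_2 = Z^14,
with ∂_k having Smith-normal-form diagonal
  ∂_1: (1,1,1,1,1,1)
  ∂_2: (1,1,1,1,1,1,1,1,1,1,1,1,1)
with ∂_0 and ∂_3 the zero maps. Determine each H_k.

H_0 = Z,  H_1 = Z^2,  H_2 = Z.

H_0: b_0 = 7 − 0 − 6 = 1; torsion from ∂_1 factors > 1: none. So H_0 = Z.
H_1: b_1 = 21 − 6 − 13 = 2; torsion from ∂_2 factors > 1: none. So H_1 = Z^2.
H_2: b_2 = 14 − 13 − 0 = 1; torsion from ∂_3 factors > 1: none. So H_2 = Z.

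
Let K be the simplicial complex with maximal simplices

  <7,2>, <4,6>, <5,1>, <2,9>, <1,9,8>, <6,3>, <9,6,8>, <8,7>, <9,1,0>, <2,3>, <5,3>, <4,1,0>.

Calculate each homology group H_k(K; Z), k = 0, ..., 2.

H_0 ≅ Z,  H_1 ≅ Z^4,  H_2 = 0.

Fix the vertex order 0 < 1 < 2 < 3 < 4 < 5 < 6 < 7 < 8 < 9 and write every simplex with vertices in increasing order. Then dim K = 2 and the simplices of K are:

  0-simplices (10): [0], [1], [2], [3], [4], [5], [6], [7], [8], [9]
  1-simplices (17): [0,1], [0,4], [0,9], [1,4], [1,5], [1,8], [1,9], [2,3], [2,7], [2,9], [3,5], [3,6], [4,6], [6,8], [6,9], [7,8], [8,9]
  2-simplices (4): [0,1,4], [0,1,9], [1,8,9], [6,8,9]

giving chain groups C_0 ≅ Z^10, C_1 ≅ Z^17, C_2 ≅ Z^4.

The boundary map ∂_1: C_1 → C_0 is given by ∂[p,q] = [q] − [p].
The 10×17 boundary matrix has rank 9 and Smith normal form diag(1,1,1,1,1,1,1,1,1).

Boundary ∂_2: C_2 → C_1 acts by ∂[p,q,r] = [q,r] − [p,r] + [p,q]. For instance
  ∂[0,1,9] = [1,9] − [0,9] + [0,1],
  ∂[0,1,4] = [1,4] − [0,4] + [0,1].
The resulting 17×4 matrix has rank 4, and its Smith normal form has invariant factors (1,1,1,1).

Reading off H_k = ker ∂_k / im ∂_{k+1}:

  H_0: rank C_0 − rank ∂_1 = 10 − 9 = 1, and the invariant factors of ∂_1 are all 1, so H_0 ≅ Z.
  H_1: rank ker ∂_1 − rank ∂_2 = (17 − 9) − 4 = 4, and the invariant factors of ∂_2 are all 1, so H_1 ≅ Z^4.
  H_2: rank ker ∂_2 − rank ∂_3 = (4 − 4) − 0 = 0, and there is no ∂_3, so H_2 ≅ 0.

As a check, the Euler characteristic is 10 − 17 + 4 = -3, which agrees with 1 − 4 + 0 = -3.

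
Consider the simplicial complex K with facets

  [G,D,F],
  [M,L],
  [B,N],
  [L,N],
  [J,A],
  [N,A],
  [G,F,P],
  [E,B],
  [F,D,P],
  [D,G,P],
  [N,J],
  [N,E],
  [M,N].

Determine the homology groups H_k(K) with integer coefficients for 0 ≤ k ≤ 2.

H_0 = Z^2,  H_1 = Z^3,  H_2 = Z.

Fix the vertex order A < B < D < E < F < G < J < L < M < N < P and write every simplex with vertices in increasing order. Then dim K = 2 and the simplices of K are:

  0-simplices (11): A, B, D, E, F, G, J, L, M, N, P
  1-simplices (15): AJ, AN, BE, BN, DF, DG, DP, EN, FG, FP, GP, JN, LM, LN, MN
  2-simplices (4): DFG, DFP, DGP, FGP

giving chain groups C_0 ≅ Z^11, C_1 ≅ Z^15, C_2 ≅ Z^4.

∂_1: C_1 → C_0 is given by ∂[p,q] = [q] − [p]. For instance
  ∂AJ = J − A.
The 11×15 boundary matrix has rank 9 and Smith normal form diag(1,1,1,1,1,1,1,1,1).

The boundary map ∂_2: C_2 → C_1 acts by ∂[p,q,r] = [q,r] − [p,r] + [p,q]. For instance
  ∂DFG = FG − DG + DF,
  ∂DFP = FP − DP + DF.
The 15×4 boundary matrix has rank 3 and Smith normal form diag(1,1,1).

Computing H_k = (kernel of ∂_k) / (image of ∂_{k+1}):

  H_0: rank C_0 − rank ∂_1 = 11 − 9 = 2, and the invariant factors of ∂_1 are all 1, so H_0 ≅ Z^2.
  H_1: rank ker ∂_1 − rank ∂_2 = (15 − 9) − 3 = 3, and the invariant factors of ∂_2 are all 1, so H_1 ≅ Z^3.
  H_2: rank ker ∂_2 − rank ∂_3 = (4 − 3) − 0 = 1, and there is no ∂_3, so H_2 ≅ Z.

(K is a triangulation of the disjoint union of the 2-sphere S^2 and a wedge of 3 circles.)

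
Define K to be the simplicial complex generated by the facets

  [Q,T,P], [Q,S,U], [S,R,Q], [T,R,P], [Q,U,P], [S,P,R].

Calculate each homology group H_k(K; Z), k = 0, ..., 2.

Take the total order P < Q < R < S < T < U on the vertex set. Then K (dimension 2) consists of the simplices:

  0-simplices (6): P, Q, R, S, T, U
  1-simplices (12): PQ, PR, PS, PT, PU, QR, QS, QT, QU, RS, RT, SU
  2-simplices (6): PQT, PQU, PRS, PRT, QRS, QSU

giving chain groups C_0 ≅ Z^6, C_1 ≅ Z^12, C_2 ≅ Z^6.

∂_1: C_1 → C_0 is given by ∂[p,q] = [q] − [p]. For instance
  ∂SU = U − S.
The resulting 6×12 matrix has rank 5, and its Smith normal form has invariant factors (1,1,1,1,1).

The boundary map ∂_2: C_2 → C_1 maps a triangle to the signed sum of its edges. For instance
  ∂QSU = SU − QU + QS,
  ∂PQU = QU − PU + PQ.
This gives a 12×6 integer matrix of rank 6; reducing to Smith normal form yields diagonal entries (1,1,1,1,1,1).

Computing H_k = (kernel of ∂_k) / (image of ∂_{k+1}):

  H_0: rank C_0 − rank ∂_1 = 6 − 5 = 1, and the invariant factors of ∂_1 are all 1, so H_0 = Z.
  H_1: rank ker ∂_1 − rank ∂_2 = (12 − 5) − 6 = 1, and the invariant factors of ∂_2 are all 1, so H_1 = Z.
  H_2: rank ker ∂_2 − rank ∂_3 = (6 − 6) − 0 = 0, and there is no ∂_3, so H_2 = 0.

As a check, the Euler characteristic is 6 − 12 + 6 = 0, which agrees with 1 − 1 + 0 = 0.

H_0 ≅ Z,  H_1 ≅ Z,  H_2 = 0.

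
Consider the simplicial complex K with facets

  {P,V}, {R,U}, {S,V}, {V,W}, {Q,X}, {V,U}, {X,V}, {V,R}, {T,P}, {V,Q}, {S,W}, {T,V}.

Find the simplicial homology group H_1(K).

We work with the vertex ordering P < Q < R < S < T < U < V < W < X. The simplices of K, each written with vertices in increasing order, are:

  0-simplices (9): P, Q, R, S, T, U, V, W, X
  1-simplices (12): PT, PV, QV, QX, RU, RV, SV, SW, TV, UV, VW, VX

so the chain groups are C_0 ≅ Z^9, C_1 ≅ Z^12.

The boundary map ∂_1: C_1 → C_0 sends each edge [p,q] (with p < q) to q − p. For instance
  ∂SW = W − S.
This gives a 9×12 integer matrix of rank 8; reducing to Smith normal form yields diagonal entries (1,1,1,1,1,1,1,1).

Reading off H_k = ker ∂_k / im ∂_{k+1}:

  H_1: rank ker ∂_1 − rank ∂_2 = (12 − 8) − 0 = 4, and there is no ∂_2, so H_1 ≅ Z^4.

H_1 = Z^4.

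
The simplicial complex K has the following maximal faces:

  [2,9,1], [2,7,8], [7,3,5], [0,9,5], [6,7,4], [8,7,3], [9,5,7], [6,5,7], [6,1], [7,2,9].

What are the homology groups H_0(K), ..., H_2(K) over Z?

Fix the vertex order 0 < 1 < 2 < 3 < 4 < 5 < 6 < 7 < 8 < 9 and write every simplex with vertices in increasing order. Then dim K = 2 and the simplices of K are:

  0-simplices (10): [0], [1], [2], [3], [4], [5], [6], [7], [8], [9]
  1-simplices (19): [0,5], [0,9], [1,2], [1,6], [1,9], [2,7], [2,8], [2,9], [3,5], [3,7], [3,8], [4,6], [4,7], [5,6], [5,7], [5,9], [6,7], [7,8], [7,9]
  2-simplices (9): [0,5,9], [1,2,9], [2,7,8], [2,7,9], [3,5,7], [3,7,8], [4,6,7], [5,6,7], [5,7,9]

giving chain groups C_0 ≅ Z^10, C_1 ≅ Z^19, C_2 ≅ Z^9.

The boundary map ∂_1: C_1 → C_0 sends each edge [p,q] (with p < q) to q − p.
The 10×19 boundary matrix has rank 9 and Smith normal form diag(1,1,1,1,1,1,1,1,1).

The boundary map ∂_2: C_2 → C_1 maps a triangle to the signed sum of its edges. For instance
  ∂[4,6,7] = [6,7] − [4,7] + [4,6],
  ∂[3,5,7] = [5,7] − [3,7] + [3,5].
This gives a 19×9 integer matrix of rank 9; reducing to Smith normal form yields diagonal entries (1,1,1,1,1,1,1,1,1).

Now H_k = ker ∂_k / im ∂_{k+1}, so:

  H_0: rank C_0 − rank ∂_1 = 10 − 9 = 1, and the invariant factors of ∂_1 are all 1, so H_0 ≅ Z.
  H_1: rank ker ∂_1 − rank ∂_2 = (19 − 9) − 9 = 1, and the invariant factors of ∂_2 are all 1, so H_1 ≅ Z.
  H_2: rank ker ∂_2 − rank ∂_3 = (9 − 9) − 0 = 0, and there is no ∂_3, so H_2 ≅ 0.

As a check, the Euler characteristic is 10 − 19 + 9 = 0, which agrees with 1 − 1 + 0 = 0.

H_0 = Z,  H_1 = Z,  H_2 = 0.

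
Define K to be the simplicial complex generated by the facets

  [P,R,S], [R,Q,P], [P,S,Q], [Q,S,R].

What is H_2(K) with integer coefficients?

H_2 ≅ Z.

Order the vertices as P < Q < R < S. Listing each simplex with vertices in this order, K has dimension 2 with simplices:

  0-simplices (4): P, Q, R, S
  1-simplices (6): PQ, PR, PS, QR, QS, RS
  2-simplices (4): PQR, PQS, PRS, QRS

Hence C_0 ≅ Z^4, C_1 ≅ Z^6, C_2 ≅ Z^4.

Boundary ∂_1: C_1 → C_0 sends each edge [p,q] (with p < q) to q − p. For instance
  ∂QS = S − Q.
As a 4×6 matrix over Z this has rank 3, with invariant factors (1,1,1).

∂_2: C_2 → C_1 sends each 2-simplex [p,q,r] to [q,r] − [p,r] + [p,q]. For instance
  ∂PRS = RS − PS + PR,
  ∂PQR = QR − PR + PQ.
As a 6×4 matrix over Z this has rank 3, with invariant factors (1,1,1).

Reading off H_k = ker ∂_k / im ∂_{k+1}:

  H_2: rank ker ∂_2 − rank ∂_3 = (4 − 3) − 0 = 1, and there is no ∂_3, so H_2 ≅ Z.

(K is a triangulation of the 2-sphere S^2.)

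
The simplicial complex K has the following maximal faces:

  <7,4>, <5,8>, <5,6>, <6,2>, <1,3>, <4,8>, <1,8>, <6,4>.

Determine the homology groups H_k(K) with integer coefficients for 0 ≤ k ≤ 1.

Fix the vertex order 1 < 2 < 3 < 4 < 5 < 6 < 7 < 8 and write every simplex with vertices in increasing order. Then dim K = 1 and the simplices of K are:

  0-simplices (8): [1], [2], [3], [4], [5], [6], [7], [8]
  1-simplices (8): [1,3], [1,8], [2,6], [4,6], [4,7], [4,8], [5,6], [5,8]

so the chain groups are C_0 ≅ Z^8, C_1 ≅ Z^8.

The boundary map ∂_1: C_1 → C_0 maps an edge to its endpoints' difference, ∂[p,q] = q − p. For instance
  ∂[5,8] = [8] − [5].
The resulting 8×8 matrix has rank 7, and its Smith normal form has invariant factors (1,1,1,1,1,1,1).

Reading off H_k = ker ∂_k / im ∂_{k+1}:

  H_0: rank C_0 − rank ∂_1 = 8 − 7 = 1, and the invariant factors of ∂_1 are all 1, so H_0 = Z.
  H_1: rank ker ∂_1 − rank ∂_2 = (8 − 7) − 0 = 1, and there is no ∂_2, so H_1 = Z.

As a check, the Euler characteristic is 8 − 8 = 0, which agrees with 1 − 1 = 0.

H_0 = Z,  H_1 = Z.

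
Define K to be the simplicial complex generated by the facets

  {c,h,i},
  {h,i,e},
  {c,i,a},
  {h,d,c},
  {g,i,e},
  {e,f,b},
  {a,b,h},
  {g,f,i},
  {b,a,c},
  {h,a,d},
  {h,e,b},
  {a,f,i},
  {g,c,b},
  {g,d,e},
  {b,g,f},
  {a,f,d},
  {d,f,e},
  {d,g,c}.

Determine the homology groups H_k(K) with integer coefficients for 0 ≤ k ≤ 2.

Order the vertices as a < b < c < d < e < f < g < h < i. Listing each simplex with vertices in this order, K has dimension 2 with simplices:

  0-simplices (9): a, b, c, d, e, f, g, h, i
  1-simplices (27): ab, ac, ad, af, ah, ai, bc, be, bf, bg, bh, cd, cg, ch, ci, de, df, dg, dh, ef, eg, eh, ei, fg, fi, gi, hi
  2-simplices (18): abc, abh, aci, adf, adh, afi, bcg, bef, beh, bfg, cdg, cdh, chi, def, deg, egi, ehi, fgi

so the chain groups are C_0 ≅ Z^9, C_1 ≅ Z^27, C_2 ≅ Z^18.

Boundary ∂_1: C_1 → C_0 sends each edge [p,q] (with p < q) to q − p. For instance
  ∂fg = g − f.
The 9×27 boundary matrix has rank 8 and Smith normal form diag(1,1,1,1,1,1,1,1).

The boundary map ∂_2: C_2 → C_1 maps a triangle to the signed sum of its edges. For instance
  ∂afi = fi − ai + af,
  ∂deg = eg − dg + de.
The 27×18 boundary matrix has rank 18 and Smith normal form diag(1,1,1,1,1,1,1,1,1,1,1,1,1,1,1,1,1,2).

Computing H_k = (kernel of ∂_k) / (image of ∂_{k+1}):

  H_0: rank C_0 − rank ∂_1 = 9 − 8 = 1, and the invariant factors of ∂_1 are all 1, so H_0 ≅ Z.
  H_1: rank ker ∂_1 − rank ∂_2 = (27 − 8) − 18 = 1, and ∂_2 has invariant factor 2 > 1, so H_1 ≅ Z ⊕ Z/2Z.
  H_2: rank ker ∂_2 − rank ∂_3 = (18 − 18) − 0 = 0, and there is no ∂_3, so H_2 ≅ 0.

As a check, the Euler characteristic is 9 − 27 + 18 = 0, which agrees with 1 − 1 + 0 = 0.

H_0 = Z,  H_1 = Z ⊕ Z/2Z,  H_2 = 0.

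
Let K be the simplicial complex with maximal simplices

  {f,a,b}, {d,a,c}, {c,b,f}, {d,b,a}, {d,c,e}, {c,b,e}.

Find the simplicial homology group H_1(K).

K has 6 vertices, 12 edges, 6 triangles.
rank ∂_1 = 5, rank ∂_2 = 6 ⇒ b_1 = 12 − 5 − 6 = 1; all invariant factors of ∂_2 are 1 so no torsion. So H_1 ≅ Z.

H_1 = Z.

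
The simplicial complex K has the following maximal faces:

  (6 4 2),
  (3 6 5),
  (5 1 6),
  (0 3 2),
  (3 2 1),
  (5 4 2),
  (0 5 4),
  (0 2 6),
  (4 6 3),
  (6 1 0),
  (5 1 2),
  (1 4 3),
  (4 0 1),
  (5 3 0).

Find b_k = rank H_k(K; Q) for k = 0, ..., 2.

b_0 = 1, b_1 = 2, b_2 = 1.

Take the total order 0 < 1 < 2 < 3 < 4 < 5 < 6 on the vertex set. Then K (dimension 2) consists of the simplices:

  0-simplices (7): [0], [1], [2], [3], [4], [5], [6]
  1-simplices (21): [0,1], [0,2], [0,3], [0,4], [0,5], [0,6], [1,2], [1,3], [1,4], [1,5], [1,6], [2,3], [2,4], [2,5], [2,6], [3,4], [3,5], [3,6], [4,5], [4,6], [5,6]
  2-simplices (14): [0,1,4], [0,1,6], [0,2,3], [0,2,6], [0,3,5], [0,4,5], [1,2,3], [1,2,5], [1,3,4], [1,5,6], [2,4,5], [2,4,6], [3,4,6], [3,5,6]

giving chain groups C_0 ≅ Z^7, C_1 ≅ Z^21, C_2 ≅ Z^14.

Boundary ∂_1: C_1 → C_0 sends each edge [p,q] (with p < q) to q − p.
The resulting 7×21 matrix has rank 6, and its Smith normal form has invariant factors (1,1,1,1,1,1).

The boundary map ∂_2: C_2 → C_1 acts by ∂[p,q,r] = [q,r] − [p,r] + [p,q]. For instance
  ∂[0,1,6] = [1,6] − [0,6] + [0,1],
  ∂[0,4,5] = [4,5] − [0,5] + [0,4].
The 21×14 boundary matrix has rank 13 and Smith normal form diag(1,1,1,1,1,1,1,1,1,1,1,1,1).

Computing H_k = (kernel of ∂_k) / (image of ∂_{k+1}):

  H_0: rank C_0 − rank ∂_1 = 7 − 6 = 1, and the invariant factors of ∂_1 are all 1, so H_0 = Z.
  H_1: rank ker ∂_1 − rank ∂_2 = (21 − 6) − 13 = 2, and the invariant factors of ∂_2 are all 1, so H_1 = Z^2.
  H_2: rank ker ∂_2 − rank ∂_3 = (14 − 13) − 0 = 1, and there is no ∂_3, so H_2 = Z.

Hence the Betti numbers are b_0 = 1, b_1 = 2, b_2 = 1.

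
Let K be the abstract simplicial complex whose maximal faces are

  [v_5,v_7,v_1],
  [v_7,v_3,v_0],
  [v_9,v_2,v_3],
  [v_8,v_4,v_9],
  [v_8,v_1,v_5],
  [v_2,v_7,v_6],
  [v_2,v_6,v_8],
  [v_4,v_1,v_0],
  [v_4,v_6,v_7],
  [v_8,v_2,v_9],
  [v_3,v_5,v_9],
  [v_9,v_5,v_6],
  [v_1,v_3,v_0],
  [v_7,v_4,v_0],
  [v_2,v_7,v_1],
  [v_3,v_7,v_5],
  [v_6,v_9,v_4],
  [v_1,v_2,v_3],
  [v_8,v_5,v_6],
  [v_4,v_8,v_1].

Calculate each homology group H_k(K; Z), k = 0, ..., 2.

Fix the vertex order v_0 < v_1 < v_2 < v_3 < v_4 < v_5 < v_6 < v_7 < v_8 < v_9 and write every simplex with vertices in increasing order. Then dim K = 2 and the simplices of K are:

  0-simplices (10): [v_0], [v_1], [v_2], [v_3], [v_4], [v_5], [v_6], [v_7], [v_8], [v_9]
  1-simplices (30): (30 of them)
  2-simplices (20): (20 of them)

giving chain groups C_0 ≅ Z^10, C_1 ≅ Z^30, C_2 ≅ Z^20.

Boundary ∂_1: C_1 → C_0 maps an edge to its endpoints' difference, ∂[p,q] = q − p.
The 10×30 boundary matrix has rank 9 and Smith normal form diag(1,1,1,1,1,1,1,1,1).

∂_2: C_2 → C_1 acts by ∂[p,q,r] = [q,r] − [p,r] + [p,q]. For instance
  ∂[v_1,v_5,v_8] = [v_5,v_8] − [v_1,v_8] + [v_1,v_5],
  ∂[v_4,v_6,v_7] = [v_6,v_7] − [v_4,v_7] + [v_4,v_6].
This gives a 30×20 integer matrix of rank 20; reducing to Smith normal form yields diagonal entries (1,1,1,1,1,1,1,1,1,1,1,1,1,1,1,1,1,1,1,2).

Computing H_k = (kernel of ∂_k) / (image of ∂_{k+1}):

  H_0: rank C_0 − rank ∂_1 = 10 − 9 = 1, and the invariant factors of ∂_1 are all 1, so H_0 = Z.
  H_1: rank ker ∂_1 − rank ∂_2 = (30 − 9) − 20 = 1, and ∂_2 has invariant factor 2 > 1, so H_1 = Z × Z/2.
  H_2: rank ker ∂_2 − rank ∂_3 = (20 − 20) − 0 = 0, and there is no ∂_3, so H_2 = 0.

H_0 = Z,  H_1 = Z × Z/2,  H_2 = 0.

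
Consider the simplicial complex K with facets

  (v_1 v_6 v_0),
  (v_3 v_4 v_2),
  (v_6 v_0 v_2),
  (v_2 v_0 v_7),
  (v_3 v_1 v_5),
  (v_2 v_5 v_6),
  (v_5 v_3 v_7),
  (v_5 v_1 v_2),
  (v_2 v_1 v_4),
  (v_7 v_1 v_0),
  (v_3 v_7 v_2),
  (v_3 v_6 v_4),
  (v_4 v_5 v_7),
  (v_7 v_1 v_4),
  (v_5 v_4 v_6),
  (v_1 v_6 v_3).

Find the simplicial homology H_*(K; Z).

Order the vertices as v_0 < v_1 < v_2 < v_3 < v_4 < v_5 < v_6 < v_7. Listing each simplex with vertices in this order, K has dimension 2 with simplices:

  0-simplices (8): [v_0], [v_1], [v_2], [v_3], [v_4], [v_5], [v_6], [v_7]
  1-simplices (24): (24 of them)
  2-simplices (16): (16 of them)

giving chain groups C_0 ≅ Z^8, C_1 ≅ Z^24, C_2 ≅ Z^16.

The boundary map ∂_1: C_1 → C_0 maps an edge to its endpoints' difference, ∂[p,q] = q − p.
The resulting 8×24 matrix has rank 7, and its Smith normal form has invariant factors (1,1,1,1,1,1,1).

The boundary map ∂_2: C_2 → C_1 acts by ∂[p,q,r] = [q,r] − [p,r] + [p,q]. For instance
  ∂[v_2,v_3,v_4] = [v_3,v_4] − [v_2,v_4] + [v_2,v_3],
  ∂[v_1,v_2,v_4] = [v_2,v_4] − [v_1,v_4] + [v_1,v_2].
The resulting 24×16 matrix has rank 15, and its Smith normal form has invariant factors (1,1,1,1,1,1,1,1,1,1,1,1,1,1,1).

Reading off H_k = ker ∂_k / im ∂_{k+1}:

  H_0: rank C_0 − rank ∂_1 = 8 − 7 = 1, and the invariant factors of ∂_1 are all 1, so H_0 ≅ Z.
  H_1: rank ker ∂_1 − rank ∂_2 = (24 − 7) − 15 = 2, and the invariant factors of ∂_2 are all 1, so H_1 ≅ Z^2.
  H_2: rank ker ∂_2 − rank ∂_3 = (16 − 15) − 0 = 1, and there is no ∂_3, so H_2 ≅ Z.

As a check, the Euler characteristic is 8 − 24 + 16 = 0, which agrees with 1 − 2 + 1 = 0.

H_0 = Z,  H_1 = Z^2,  H_2 = Z.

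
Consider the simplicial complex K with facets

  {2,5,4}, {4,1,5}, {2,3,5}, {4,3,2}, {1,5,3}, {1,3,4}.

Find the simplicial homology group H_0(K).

Order the vertices as 1 < 2 < 3 < 4 < 5. Listing each simplex with vertices in this order, K has dimension 2 with simplices:

  0-simplices (5): [1], [2], [3], [4], [5]
  1-simplices (9): [1,3], [1,4], [1,5], [2,3], [2,4], [2,5], [3,4], [3,5], [4,5]
  2-simplices (6): [1,3,4], [1,3,5], [1,4,5], [2,3,4], [2,3,5], [2,4,5]

giving chain groups C_0 ≅ Z^5, C_1 ≅ Z^9, C_2 ≅ Z^6.

Boundary ∂_1: C_1 → C_0 maps an edge to its endpoints' difference, ∂[p,q] = q − p. For instance
  ∂[4,5] = [5] − [4].
As a 5×9 matrix over Z this has rank 4, with invariant factors (1,1,1,1).

∂_2: C_2 → C_1 sends each 2-simplex [p,q,r] to [q,r] − [p,r] + [p,q]. For instance
  ∂[1,3,4] = [3,4] − [1,4] + [1,3],
  ∂[2,3,4] = [3,4] − [2,4] + [2,3].
As a 9×6 matrix over Z this has rank 5, with invariant factors (1,1,1,1,1).

Reading off H_k = ker ∂_k / im ∂_{k+1}:

  H_0: rank C_0 − rank ∂_1 = 5 − 4 = 1, and the invariant factors of ∂_1 are all 1, so H_0 ≅ Z.

(K is a triangulation of the 2-sphere S^2.)

H_0 = Z.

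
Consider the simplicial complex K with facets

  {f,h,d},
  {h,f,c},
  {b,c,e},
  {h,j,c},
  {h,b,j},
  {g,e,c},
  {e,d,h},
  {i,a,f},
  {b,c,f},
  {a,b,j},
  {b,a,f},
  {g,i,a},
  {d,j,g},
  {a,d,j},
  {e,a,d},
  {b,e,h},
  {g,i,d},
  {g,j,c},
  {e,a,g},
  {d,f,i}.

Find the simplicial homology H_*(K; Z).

We work with the vertex ordering a < b < c < d < e < f < g < h < i < j. The simplices of K, each written with vertices in increasing order, are:

  0-simplices (10): a, b, c, d, e, f, g, h, i, j
  1-simplices (30): ab, ad, ae, af, ag, ai, aj, bc, be, bf, bh, bj, ce, cf, cg, ch, cj, de, df, dg, dh, di, dj, eg, eh, fh, fi, gi, gj, hj
  2-simplices (20): abf, abj, ade, adj, aeg, afi, agi, bce, bcf, beh, bhj, ceg, cfh, cgj, chj, deh, dfh, dfi, dgi, dgj

giving chain groups C_0 ≅ Z^10, C_1 ≅ Z^30, C_2 ≅ Z^20.

The boundary map ∂_1: C_1 → C_0 maps an edge to its endpoints' difference, ∂[p,q] = q − p. For instance
  ∂de = e − d.
As a 10×30 matrix over Z this has rank 9, with invariant factors (1,1,1,1,1,1,1,1,1).

Boundary ∂_2: C_2 → C_1 maps a triangle to the signed sum of its edges. For instance
  ∂dgj = gj − dj + dg,
  ∂dfh = fh − dh + df.
This gives a 30×20 integer matrix of rank 20; reducing to Smith normal form yields diagonal entries (1,1,1,1,1,1,1,1,1,1,1,1,1,1,1,1,1,1,1,2).

Computing H_k = (kernel of ∂_k) / (image of ∂_{k+1}):

  H_0: rank C_0 − rank ∂_1 = 10 − 9 = 1, and the invariant factors of ∂_1 are all 1, so H_0 = Z.
  H_1: rank ker ∂_1 − rank ∂_2 = (30 − 9) − 20 = 1, and ∂_2 has invariant factor 2 > 1, so H_1 = Z ⊕ Z/2.
  H_2: rank ker ∂_2 − rank ∂_3 = (20 − 20) − 0 = 0, and there is no ∂_3, so H_2 = 0.

As a check, the Euler characteristic is 10 − 30 + 20 = 0, which agrees with 1 − 1 + 0 = 0.

H_0 = Z,  H_1 = Z ⊕ Z/2,  H_2 = 0.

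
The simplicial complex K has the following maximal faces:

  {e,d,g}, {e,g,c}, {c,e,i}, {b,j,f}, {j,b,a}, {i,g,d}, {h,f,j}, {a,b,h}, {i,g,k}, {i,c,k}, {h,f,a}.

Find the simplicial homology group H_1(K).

Take the total order a < b < c < d < e < f < g < h < i < j < k on the vertex set. Then K (dimension 2) consists of the simplices:

  0-simplices (11): a, b, c, d, e, f, g, h, i, j, k
  1-simplices (22): ab, af, ah, aj, bf, bh, bj, ce, cg, ci, ck, de, dg, di, eg, ei, fh, fj, gi, gk, hj, ik
  2-simplices (11): abh, abj, afh, bfj, ceg, cei, cik, deg, dgi, fhj, gik

Hence C_0 ≅ Z^11, C_1 ≅ Z^22, C_2 ≅ Z^11.

Boundary ∂_1: C_1 → C_0 is given by ∂[p,q] = [q] − [p]. For instance
  ∂gk = k − g.
As a 11×22 matrix over Z this has rank 9, with invariant factors (1,1,1,1,1,1,1,1,1).

∂_2: C_2 → C_1 acts by ∂[p,q,r] = [q,r] − [p,r] + [p,q]. For instance
  ∂afh = fh − ah + af,
  ∂gik = ik − gk + gi.
The resulting 22×11 matrix has rank 11, and its Smith normal form has invariant factors (1,1,1,1,1,1,1,1,1,1,1).

Computing H_k = (kernel of ∂_k) / (image of ∂_{k+1}):

  H_1: rank ker ∂_1 − rank ∂_2 = (22 − 9) − 11 = 2, and the invariant factors of ∂_2 are all 1, so H_1 = Z^2.

H_1 ≅ Z^2.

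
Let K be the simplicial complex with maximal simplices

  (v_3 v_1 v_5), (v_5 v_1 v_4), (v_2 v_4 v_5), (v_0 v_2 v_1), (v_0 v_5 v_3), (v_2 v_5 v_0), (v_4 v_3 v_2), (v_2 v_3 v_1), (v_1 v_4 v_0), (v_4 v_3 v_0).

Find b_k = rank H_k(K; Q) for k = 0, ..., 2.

Order the vertices as v_0 < v_1 < v_2 < v_3 < v_4 < v_5. Listing each simplex with vertices in this order, K has dimension 2 with simplices:

  0-simplices (6): [v_0], [v_1], [v_2], [v_3], [v_4], [v_5]
  1-simplices (15): (15 of them)
  2-simplices (10): [v_0,v_1,v_2], [v_0,v_1,v_4], [v_0,v_2,v_5], [v_0,v_3,v_4], [v_0,v_3,v_5], [v_1,v_2,v_3], [v_1,v_3,v_5], [v_1,v_4,v_5], [v_2,v_3,v_4], [v_2,v_4,v_5]

so the chain groups are C_0 ≅ Z^6, C_1 ≅ Z^15, C_2 ≅ Z^10.

Boundary ∂_1: C_1 → C_0 is given by ∂[p,q] = [q] − [p]. For instance
  ∂[v_0,v_3] = [v_3] − [v_0].
This gives a 6×15 integer matrix of rank 5; reducing to Smith normal form yields diagonal entries (1,1,1,1,1).

∂_2: C_2 → C_1 sends each 2-simplex [p,q,r] to [q,r] − [p,r] + [p,q]. For instance
  ∂[v_1,v_2,v_3] = [v_2,v_3] − [v_1,v_3] + [v_1,v_2],
  ∂[v_1,v_3,v_5] = [v_3,v_5] − [v_1,v_5] + [v_1,v_3].
This gives a 15×10 integer matrix of rank 10; reducing to Smith normal form yields diagonal entries (1,1,1,1,1,1,1,1,1,2).

Computing H_k = (kernel of ∂_k) / (image of ∂_{k+1}):

  H_0: rank C_0 − rank ∂_1 = 6 − 5 = 1, and the invariant factors of ∂_1 are all 1, so H_0 ≅ Z.
  H_1: rank ker ∂_1 − rank ∂_2 = (15 − 5) − 10 = 0, and ∂_2 has invariant factor 2 > 1, so H_1 ≅ Z/2.
  H_2: rank ker ∂_2 − rank ∂_3 = (10 − 10) − 0 = 0, and there is no ∂_3, so H_2 ≅ 0.

(K is a triangulation of the real projective plane RP^2.)

Hence the Betti numbers are b_0 = 1, b_1 = 0, b_2 = 0.

b_0 = 1, b_1 = 0, b_2 = 0.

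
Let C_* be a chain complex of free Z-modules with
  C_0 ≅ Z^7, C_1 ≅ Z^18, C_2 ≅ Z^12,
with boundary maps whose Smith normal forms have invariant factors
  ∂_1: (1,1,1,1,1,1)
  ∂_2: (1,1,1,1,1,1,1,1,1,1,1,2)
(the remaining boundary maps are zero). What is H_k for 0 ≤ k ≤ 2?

H_0 = Z,  H_1 = Z/2Z,  H_2 = 0.

H_0: b_0 = 7 − 0 − 6 = 1; torsion from ∂_1 factors > 1: none. So H_0 = Z.
H_1: b_1 = 18 − 6 − 12 = 0; torsion from ∂_2 factors > 1: [2]. So H_1 = Z/2Z.
H_2: b_2 = 12 − 12 − 0 = 0; torsion from ∂_3 factors > 1: none. So H_2 = 0.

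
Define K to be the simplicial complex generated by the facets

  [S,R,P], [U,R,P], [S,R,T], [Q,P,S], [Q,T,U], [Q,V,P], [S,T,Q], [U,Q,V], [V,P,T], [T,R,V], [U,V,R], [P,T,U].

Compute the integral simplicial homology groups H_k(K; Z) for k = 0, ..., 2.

H_0 ≅ Z,  H_1 ≅ Z_2,  H_2 = 0.

K has 7 vertices, 18 edges, 12 triangles.
rank ∂_0 = 0, rank ∂_1 = 6 ⇒ b_0 = 7 − 0 − 6 = 1; all invariant factors of ∂_1 are 1 so no torsion. So H_0 = Z.
rank ∂_1 = 6, rank ∂_2 = 12 ⇒ b_1 = 18 − 6 − 12 = 0; ∂_2 has invariant factor(s) [2] giving torsion. So H_1 = Z_2.
rank ∂_2 = 12, rank ∂_3 = 0 ⇒ b_2 = 12 − 12 − 0 = 0. So H_2 = 0.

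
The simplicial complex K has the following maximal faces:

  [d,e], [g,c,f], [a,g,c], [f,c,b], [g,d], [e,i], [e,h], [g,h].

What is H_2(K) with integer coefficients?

Take the total order a < b < c < d < e < f < g < h < i on the vertex set. Then K (dimension 2) consists of the simplices:

  0-simplices (9): a, b, c, d, e, f, g, h, i
  1-simplices (12): ac, ag, bc, bf, cf, cg, de, dg, eh, ei, fg, gh
  2-simplices (3): acg, bcf, cfg

Hence C_0 ≅ Z^9, C_1 ≅ Z^12, C_2 ≅ Z^3.

Boundary ∂_1: C_1 → C_0 maps an edge to its endpoints' difference, ∂[p,q] = q − p. For instance
  ∂eh = h − e.
The resulting 9×12 matrix has rank 8, and its Smith normal form has invariant factors (1,1,1,1,1,1,1,1).

∂_2: C_2 → C_1 maps a triangle to the signed sum of its edges. For instance
  ∂cfg = fg − cg + cf,
  ∂acg = cg − ag + ac.
This gives a 12×3 integer matrix of rank 3; reducing to Smith normal form yields diagonal entries (1,1,1).

Reading off H_k = ker ∂_k / im ∂_{k+1}:

  H_2: rank ker ∂_2 − rank ∂_3 = (3 − 3) − 0 = 0, and there is no ∂_3, so H_2 = 0.

H_2 ≅ 0.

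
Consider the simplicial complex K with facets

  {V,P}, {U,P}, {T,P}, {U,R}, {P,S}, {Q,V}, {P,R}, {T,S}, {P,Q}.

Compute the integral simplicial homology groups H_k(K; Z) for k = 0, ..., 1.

Order the vertices as P < Q < R < S < T < U < V. Listing each simplex with vertices in this order, K has dimension 1 with simplices:

  0-simplices (7): P, Q, R, S, T, U, V
  1-simplices (9): PQ, PR, PS, PT, PU, PV, QV, RU, ST

Hence C_0 ≅ Z^7, C_1 ≅ Z^9.

Boundary ∂_1: C_1 → C_0 maps an edge to its endpoints' difference, ∂[p,q] = q − p. For instance
  ∂ST = T − S.
This gives a 7×9 integer matrix of rank 6; reducing to Smith normal form yields diagonal entries (1,1,1,1,1,1).

Computing H_k = (kernel of ∂_k) / (image of ∂_{k+1}):

  H_0: rank C_0 − rank ∂_1 = 7 − 6 = 1, and the invariant factors of ∂_1 are all 1, so H_0 ≅ Z.
  H_1: rank ker ∂_1 − rank ∂_2 = (9 − 6) − 0 = 3, and there is no ∂_2, so H_1 ≅ Z^3.

As a check, the Euler characteristic is 7 − 9 = -2, which agrees with 1 − 3 = -2.

H_0 = Z,  H_1 = Z^3.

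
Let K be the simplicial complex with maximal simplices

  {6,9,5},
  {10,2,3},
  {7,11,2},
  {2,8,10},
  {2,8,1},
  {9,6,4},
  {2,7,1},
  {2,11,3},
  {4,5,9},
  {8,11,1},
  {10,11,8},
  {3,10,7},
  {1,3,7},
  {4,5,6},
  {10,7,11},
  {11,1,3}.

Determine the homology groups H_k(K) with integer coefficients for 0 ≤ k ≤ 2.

Fix the vertex order 1 < 2 < 3 < 4 < 5 < 6 < 7 < 8 < 9 < 10 < 11 and write every simplex with vertices in increasing order. Then dim K = 2 and the simplices of K are:

  0-simplices (11): [1], [2], [3], [4], [5], [6], [7], [8], [9], [10], [11]
  1-simplices (24): (24 of them)
  2-simplices (16): [1,2,7], [1,2,8], [1,3,7], [1,3,11], [1,8,11], [2,3,10], [2,3,11], [2,7,11], [2,8,10], [3,7,10], [4,5,6], [4,5,9], [4,6,9], [5,6,9], [7,10,11], [8,10,11]

giving chain groups C_0 ≅ Z^11, C_1 ≅ Z^24, C_2 ≅ Z^16.

Boundary ∂_1: C_1 → C_0 maps an edge to its endpoints' difference, ∂[p,q] = q − p. For instance
  ∂[7,10] = [10] − [7].
The resulting 11×24 matrix has rank 9, and its Smith normal form has invariant factors (1,1,1,1,1,1,1,1,1).

∂_2: C_2 → C_1 maps a triangle to the signed sum of its edges. For instance
  ∂[2,3,10] = [3,10] − [2,10] + [2,3],
  ∂[2,8,10] = [8,10] − [2,10] + [2,8].
As a 24×16 matrix over Z this has rank 15, with invariant factors (1,1,1,1,1,1,1,1,1,1,1,1,1,1,2).

From H_k ≅ ker(∂_k) / im(∂_{k+1}) we obtain:

  H_0: rank C_0 − rank ∂_1 = 11 − 9 = 2, and the invariant factors of ∂_1 are all 1, so H_0 = Z^2.
  H_1: rank ker ∂_1 − rank ∂_2 = (24 − 9) − 15 = 0, and ∂_2 has invariant factor 2 > 1, so H_1 = Z/2Z.
  H_2: rank ker ∂_2 − rank ∂_3 = (16 − 15) − 0 = 1, and there is no ∂_3, so H_2 = Z.

H_0 ≅ Z^2,  H_1 ≅ Z/2Z,  H_2 ≅ Z.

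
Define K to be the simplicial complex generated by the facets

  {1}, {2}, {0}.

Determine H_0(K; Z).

Order the vertices as 0 < 1 < 2. Listing each simplex with vertices in this order, K has dimension 0 with simplices:

  0-simplices (3): [0], [1], [2]

so the chain groups are C_0 ≅ Z^3.

Now H_k = ker ∂_k / im ∂_{k+1}, so:

  H_0: rank C_0 − rank ∂_1 = 3 − 0 = 3, and there is no ∂_1, so H_0 ≅ Z^3.

H_0 ≅ Z^3.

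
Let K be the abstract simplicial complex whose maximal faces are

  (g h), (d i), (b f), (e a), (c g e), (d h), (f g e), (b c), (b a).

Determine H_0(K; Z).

H_0 = Z.

K has 9 vertices, 12 edges, 2 triangles.
rank ∂_0 = 0, rank ∂_1 = 8 ⇒ b_0 = 9 − 0 − 8 = 1; all invariant factors of ∂_1 are 1 so no torsion. So H_0 = Z.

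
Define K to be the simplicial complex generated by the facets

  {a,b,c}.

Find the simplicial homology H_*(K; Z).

We work with the vertex ordering a < b < c. The simplices of K, each written with vertices in increasing order, are:

  0-simplices (3): a, b, c
  1-simplices (3): ab, ac, bc
  2-simplices (1): abc

so the chain groups are C_0 ≅ Z^3, C_1 ≅ Z^3, C_2 ≅ Z^1.

∂_1: C_1 → C_0 is given by ∂[p,q] = [q] − [p]. For instance
  ∂ac = c − a.
The 3×3 boundary matrix has rank 2 and Smith normal form diag(1,1).

Boundary ∂_2: C_2 → C_1 maps a triangle to the signed sum of its edges. For instance
  ∂abc = bc − ac + ab.
As a 3×1 matrix over Z this has rank 1, with invariant factors (1).

Computing H_k = (kernel of ∂_k) / (image of ∂_{k+1}):

  H_0: rank C_0 − rank ∂_1 = 3 − 2 = 1, and the invariant factors of ∂_1 are all 1, so H_0 ≅ Z.
  H_1: rank ker ∂_1 − rank ∂_2 = (3 − 2) − 1 = 0, and the invariant factors of ∂_2 are all 1, so H_1 ≅ 0.
  H_2: rank ker ∂_2 − rank ∂_3 = (1 − 1) − 0 = 0, and there is no ∂_3, so H_2 ≅ 0.

As a check, the Euler characteristic is 3 − 3 + 1 = 1, which agrees with 1 − 0 + 0 = 1.
(K is a triangulation of the 2-simplex.)

H_0 ≅ Z,  H_1 = 0,  H_2 = 0.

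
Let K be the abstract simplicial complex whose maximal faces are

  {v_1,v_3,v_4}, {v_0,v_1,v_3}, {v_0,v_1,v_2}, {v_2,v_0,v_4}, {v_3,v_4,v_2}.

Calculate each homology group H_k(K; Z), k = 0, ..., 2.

H_0 ≅ Z,  H_1 ≅ Z,  H_2 = 0.

We work with the vertex ordering v_0 < v_1 < v_2 < v_3 < v_4. The simplices of K, each written with vertices in increasing order, are:

  0-simplices (5): [v_0], [v_1], [v_2], [v_3], [v_4]
  1-simplices (10): [v_0,v_1], [v_0,v_2], [v_0,v_3], [v_0,v_4], [v_1,v_2], [v_1,v_3], [v_1,v_4], [v_2,v_3], [v_2,v_4], [v_3,v_4]
  2-simplices (5): [v_0,v_1,v_2], [v_0,v_1,v_3], [v_0,v_2,v_4], [v_1,v_3,v_4], [v_2,v_3,v_4]

Hence C_0 ≅ Z^5, C_1 ≅ Z^10, C_2 ≅ Z^5.

The boundary map ∂_1: C_1 → C_0 sends each edge [p,q] (with p < q) to q − p. For instance
  ∂[v_1,v_3] = [v_3] − [v_1].
The 5×10 boundary matrix has rank 4 and Smith normal form diag(1,1,1,1).

Boundary ∂_2: C_2 → C_1 sends each 2-simplex [p,q,r] to [q,r] − [p,r] + [p,q]. For instance
  ∂[v_1,v_3,v_4] = [v_3,v_4] − [v_1,v_4] + [v_1,v_3],
  ∂[v_0,v_1,v_3] = [v_1,v_3] − [v_0,v_3] + [v_0,v_1].
The 10×5 boundary matrix has rank 5 and Smith normal form diag(1,1,1,1,1).

Reading off H_k = ker ∂_k / im ∂_{k+1}:

  H_0: rank C_0 − rank ∂_1 = 5 − 4 = 1, and the invariant factors of ∂_1 are all 1, so H_0 ≅ Z.
  H_1: rank ker ∂_1 − rank ∂_2 = (10 − 4) − 5 = 1, and the invariant factors of ∂_2 are all 1, so H_1 ≅ Z.
  H_2: rank ker ∂_2 − rank ∂_3 = (5 − 5) − 0 = 0, and there is no ∂_3, so H_2 ≅ 0.

As a check, the Euler characteristic is 5 − 10 + 5 = 0, which agrees with 1 − 1 + 0 = 0.
(K is a triangulation of the Möbius band.)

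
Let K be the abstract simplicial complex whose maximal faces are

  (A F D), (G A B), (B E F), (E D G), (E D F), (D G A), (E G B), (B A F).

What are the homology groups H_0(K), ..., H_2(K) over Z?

K has 6 vertices, 12 edges, 8 triangles.
rank ∂_0 = 0, rank ∂_1 = 5 ⇒ b_0 = 6 − 0 − 5 = 1; all invariant factors of ∂_1 are 1 so no torsion. So H_0 ≅ Z.
rank ∂_1 = 5, rank ∂_2 = 7 ⇒ b_1 = 12 − 5 − 7 = 0; all invariant factors of ∂_2 are 1 so no torsion. So H_1 ≅ 0.
rank ∂_2 = 7, rank ∂_3 = 0 ⇒ b_2 = 8 − 7 − 0 = 1. So H_2 ≅ Z.

H_0 = Z,  H_1 = 0,  H_2 = Z.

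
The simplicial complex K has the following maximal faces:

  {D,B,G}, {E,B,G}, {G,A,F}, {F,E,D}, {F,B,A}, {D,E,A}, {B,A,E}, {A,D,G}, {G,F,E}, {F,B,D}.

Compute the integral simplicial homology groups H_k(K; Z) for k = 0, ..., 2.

H_0 ≅ Z,  H_1 ≅ Z_2,  H_2 = 0.

Order the vertices as A < B < D < E < F < G. Listing each simplex with vertices in this order, K has dimension 2 with simplices:

  0-simplices (6): A, B, D, E, F, G
  1-simplices (15): AB, AD, AE, AF, AG, BD, BE, BF, BG, DE, DF, DG, EF, EG, FG
  2-simplices (10): ABE, ABF, ADE, ADG, AFG, BDF, BDG, BEG, DEF, EFG

so the chain groups are C_0 ≅ Z^6, C_1 ≅ Z^15, C_2 ≅ Z^10.

The boundary map ∂_1: C_1 → C_0 sends each edge [p,q] (with p < q) to q − p.
This gives a 6×15 integer matrix of rank 5; reducing to Smith normal form yields diagonal entries (1,1,1,1,1).

The boundary map ∂_2: C_2 → C_1 acts by ∂[p,q,r] = [q,r] − [p,r] + [p,q]. For instance
  ∂ABE = BE − AE + AB,
  ∂DEF = EF − DF + DE.
This gives a 15×10 integer matrix of rank 10; reducing to Smith normal form yields diagonal entries (1,1,1,1,1,1,1,1,1,2).

Reading off H_k = ker ∂_k / im ∂_{k+1}:

  H_0: rank C_0 − rank ∂_1 = 6 − 5 = 1, and the invariant factors of ∂_1 are all 1, so H_0 ≅ Z.
  H_1: rank ker ∂_1 − rank ∂_2 = (15 − 5) − 10 = 0, and ∂_2 has invariant factor 2 > 1, so H_1 ≅ Z_2.
  H_2: rank ker ∂_2 − rank ∂_3 = (10 − 10) − 0 = 0, and there is no ∂_3, so H_2 ≅ 0.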